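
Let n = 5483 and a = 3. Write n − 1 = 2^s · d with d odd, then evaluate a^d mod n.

1

n − 1 = 5482 = 2^1 · 2741, so s = 1 and d = 2741.
3^2741 mod 5483 = 1.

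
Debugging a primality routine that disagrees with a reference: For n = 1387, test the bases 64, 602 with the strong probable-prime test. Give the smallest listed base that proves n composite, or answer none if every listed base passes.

none

n − 1 = 1386 = 2^1 · 693, so s = 1 and d = 693.
Base 64: x_0 = 64^693 mod 1387 = 1. x_0 = 1, so 64 is not a witness.
Base 602: x_0 = 602^693 mod 1387 = 1386. x_0 = 1386 ≡ −1, so 602 is not a witness.
No listed base is a witness for 1387.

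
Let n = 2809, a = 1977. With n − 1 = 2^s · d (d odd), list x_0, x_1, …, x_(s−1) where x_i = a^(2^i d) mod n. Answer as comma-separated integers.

2015, 1220, 2439

n − 1 = 2808 = 2^3 · 351, so s = 3 and d = 351.
x_0 = 1977^351 mod 2809 = 2015.
x_1 = 2015^2 mod 2809 = 1220.
x_2 = 1220^2 mod 2809 = 2439.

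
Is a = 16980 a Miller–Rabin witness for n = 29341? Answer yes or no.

yes

n − 1 = 29340 = 2^2 · 7335, so s = 2 and d = 7335.
x_0 = 16980^7335 mod 29341 = 20314.
x_0 is neither 1 nor 29340, so continue squaring.
x_1 = 20314^2 mod 29341 = 6772.
Reached i = s−1 = 1 without hitting −1: 16980 is a Miller–Rabin witness and 29341 is composite.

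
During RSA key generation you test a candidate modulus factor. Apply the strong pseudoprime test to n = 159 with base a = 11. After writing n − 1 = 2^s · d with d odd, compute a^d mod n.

n − 1 = 158 = 2^1 · 79, so s = 1 and d = 79.
11^79 mod 159 = 11.

11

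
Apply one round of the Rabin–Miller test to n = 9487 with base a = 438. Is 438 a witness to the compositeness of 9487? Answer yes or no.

yes

n − 1 = 9486 = 2^1 · 4743, so s = 1 and d = 4743.
Repeated squaring mod 9487: 438^1 ≡ 438, 438^2 ≡ 2104, 438^4 ≡ 5874, 438^8 ≡ 9144, 438^16 ≡ 3805, 438^32 ≡ 863, 438^64 ≡ 4783, 438^128 ≡ 3932, 438^256 ≡ 6301, 438^512 ≡ 8993, 438^1024 ≡ 6861, 438^2048 ≡ 8314, 438^4096 ≡ 314.
4743 = 4096 + 512 + 128 + 4 + 2 + 1, so 438^4743 ≡ 314·8993·3932·5874·2104·438 ≡ 6872 (mod 9487).
x_0 = 438^4743 mod 9487 = 6872.
x_0 ∉ {1, 9486} and s = 1, so 438 is a Miller–Rabin witness and 9487 is composite.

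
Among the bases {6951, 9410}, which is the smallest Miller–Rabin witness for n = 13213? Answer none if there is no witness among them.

9410

n − 1 = 13212 = 2^2 · 3303, so s = 2 and d = 3303.
Base 6951: x_0 = 6951^3303 mod 13213 = 1. x_0 = 1, so 6951 is not a witness.
Base 9410: x_0 = 9410^3303 mod 13213 = 13191. x_0 is neither 1 nor 13212, so continue squaring. x_1 = 13191^2 mod 13213 = 484. Reached i = s−1 = 1 without hitting −1: 9410 is a Miller–Rabin witness and 13213 is composite.
The smallest witness among the given bases is 9410.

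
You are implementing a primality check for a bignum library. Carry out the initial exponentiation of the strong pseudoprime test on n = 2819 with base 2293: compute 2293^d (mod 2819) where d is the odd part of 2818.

n − 1 = 2818 = 2^1 · 1409, so s = 1 and d = 1409.
Repeated squaring mod 2819: 2293^1 ≡ 2293, 2293^2 ≡ 414, 2293^4 ≡ 2256, 2293^8 ≡ 1241, 2293^16 ≡ 907, 2293^32 ≡ 2320, 2293^64 ≡ 929, 2293^128 ≡ 427, 2293^256 ≡ 1913, 2293^512 ≡ 507, 2293^1024 ≡ 520.
1409 = 1024 + 256 + 128 + 1, so 2293^1409 ≡ 520·1913·427·2293 ≡ 1 (mod 2819).

1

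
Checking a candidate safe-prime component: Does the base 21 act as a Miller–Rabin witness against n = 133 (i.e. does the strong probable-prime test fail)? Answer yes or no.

n − 1 = 132 = 2^2 · 33, so s = 2 and d = 33.
x_0 = 21^33 mod 133 = 126.
x_0 is neither 1 nor 132, so continue squaring.
x_1 = 126^2 mod 133 = 49.
Reached i = s−1 = 1 without hitting −1: 21 is a Miller–Rabin witness and 133 is composite.

yes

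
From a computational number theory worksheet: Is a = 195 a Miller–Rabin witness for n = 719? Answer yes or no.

no

n − 1 = 718 = 2^1 · 359, so s = 1 and d = 359.
x_0 = 195^359 mod 719 = 1.
x_0 = 1, so 195 is not a witness.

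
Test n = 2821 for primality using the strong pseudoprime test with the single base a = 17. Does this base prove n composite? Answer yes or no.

n − 1 = 2820 = 2^2 · 705, so s = 2 and d = 705.
x_0 = 17^705 mod 2821 = 2820.
x_0 = 2820 ≡ −1, so 17 is not a witness.

no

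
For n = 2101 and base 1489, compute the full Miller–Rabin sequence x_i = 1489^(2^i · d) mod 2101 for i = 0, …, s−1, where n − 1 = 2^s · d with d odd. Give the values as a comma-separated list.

n − 1 = 2100 = 2^2 · 525, so s = 2 and d = 525.
x_0 = 1489^525 mod 2101 = 1145.
x_1 = 1145^2 mod 2101 = 1.

1145, 1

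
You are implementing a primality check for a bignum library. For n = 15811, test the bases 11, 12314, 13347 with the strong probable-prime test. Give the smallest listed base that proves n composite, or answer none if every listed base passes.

n − 1 = 15810 = 2^1 · 7905, so s = 1 and d = 7905.
Base 11: x_0 = 11^7905 mod 15811 = 15027. x_0 ∉ {1, 15810} and s = 1, so 11 is a Miller–Rabin witness and 15811 is composite.
Base 12314: x_0 = 12314^7905 mod 15811 = 4869. x_0 ∉ {1, 15810} and s = 1, so 12314 is a Miller–Rabin witness and 15811 is composite.
Base 13347: x_0 = 13347^7905 mod 15811 = 5769. x_0 ∉ {1, 15810} and s = 1, so 13347 is a Miller–Rabin witness and 15811 is composite.
The smallest witness among the given bases is 11.

11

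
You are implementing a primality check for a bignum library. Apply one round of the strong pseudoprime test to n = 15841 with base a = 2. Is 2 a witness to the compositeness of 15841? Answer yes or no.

no

n − 1 = 15840 = 2^5 · 495, so s = 5 and d = 495.
x_0 = 2^495 mod 15841 = 1.
x_0 = 1, so 2 is not a witness.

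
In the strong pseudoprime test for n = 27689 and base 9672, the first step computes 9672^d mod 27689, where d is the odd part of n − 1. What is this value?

n − 1 = 27688 = 2^3 · 3461, so s = 3 and d = 3461.
9672^3461 mod 27689 = 27688.

27688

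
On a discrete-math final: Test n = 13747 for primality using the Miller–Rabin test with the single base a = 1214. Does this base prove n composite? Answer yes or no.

n − 1 = 13746 = 2^1 · 6873, so s = 1 and d = 6873.
x_0 = 1214^6873 mod 13747 = 13746.
x_0 = 13746 ≡ −1, so 1214 is not a witness.

no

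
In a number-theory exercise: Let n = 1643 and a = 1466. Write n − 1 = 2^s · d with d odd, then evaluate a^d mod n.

n − 1 = 1642 = 2^1 · 821, so s = 1 and d = 821.
1466^821 mod 1643 = 138.

138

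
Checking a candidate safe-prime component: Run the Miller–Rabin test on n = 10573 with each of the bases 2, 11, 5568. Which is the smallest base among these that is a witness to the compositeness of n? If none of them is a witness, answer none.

2

n − 1 = 10572 = 2^2 · 2643, so s = 2 and d = 2643.
Base 2: x_0 = 2^2643 mod 10573 = 10096. x_0 is neither 1 nor 10572, so continue squaring. x_1 = 10096^2 mod 10573 = 5496. Reached i = s−1 = 1 without hitting −1: 2 is a Miller–Rabin witness and 10573 is composite.
Base 11: x_0 = 11^2643 mod 10573 = 6957. x_0 is neither 1 nor 10572, so continue squaring. x_1 = 6957^2 mod 10573 = 7228. Reached i = s−1 = 1 without hitting −1: 11 is a Miller–Rabin witness and 10573 is composite.
Base 5568: x_0 = 5568^2643 mod 10573 = 6447. x_0 is neither 1 nor 10572, so continue squaring. x_1 = 6447^2 mod 10573 = 1346. Reached i = s−1 = 1 without hitting −1: 5568 is a Miller–Rabin witness and 10573 is composite.
The smallest witness among the given bases is 2.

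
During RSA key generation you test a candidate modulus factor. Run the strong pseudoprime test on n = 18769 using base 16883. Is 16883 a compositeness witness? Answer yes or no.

no

n − 1 = 18768 = 2^4 · 1173, so s = 4 and d = 1173.
x_0 = 16883^1173 mod 18769 = 12156.
x_0 is neither 1 nor 18768, so continue squaring.
x_1 = 12156^2 mod 18769 = 18768.
x_1 ≡ −1, so 16883 is not a witness.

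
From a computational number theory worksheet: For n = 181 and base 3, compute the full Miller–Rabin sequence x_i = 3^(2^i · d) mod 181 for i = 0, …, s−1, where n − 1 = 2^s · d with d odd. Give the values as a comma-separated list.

1, 1

n − 1 = 180 = 2^2 · 45, so s = 2 and d = 45.
x_0 = 3^45 mod 181 = 1.
x_1 = 1^2 mod 181 = 1.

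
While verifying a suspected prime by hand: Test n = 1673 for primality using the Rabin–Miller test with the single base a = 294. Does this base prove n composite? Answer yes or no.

yes

n − 1 = 1672 = 2^3 · 209, so s = 3 and d = 209.
By repeated squaring, 294^209 ≡ 574 (mod 1673).
x_0 = 294^209 mod 1673 = 574.
x_0 is neither 1 nor 1672, so continue squaring.
x_1 = 574^2 mod 1673 = 1568.
x_2 = 1568^2 mod 1673 = 987.
Reached i = s−1 = 2 without hitting −1: 294 is a Miller–Rabin witness and 1673 is composite.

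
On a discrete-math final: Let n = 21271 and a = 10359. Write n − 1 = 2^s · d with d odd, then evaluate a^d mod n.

n − 1 = 21270 = 2^1 · 10635, so s = 1 and d = 10635.
10359^10635 mod 21271 = 2397.

2397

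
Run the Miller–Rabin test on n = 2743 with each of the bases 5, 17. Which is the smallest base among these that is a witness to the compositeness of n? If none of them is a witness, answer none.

n − 1 = 2742 = 2^1 · 1371, so s = 1 and d = 1371.
Base 5: x_0 = 5^1371 mod 2743 = 2543. x_0 ∉ {1, 2742} and s = 1, so 5 is a Miller–Rabin witness and 2743 is composite.
Base 17: x_0 = 17^1371 mod 2743 = 831. x_0 ∉ {1, 2742} and s = 1, so 17 is a Miller–Rabin witness and 2743 is composite.
The smallest witness among the given bases is 5.

5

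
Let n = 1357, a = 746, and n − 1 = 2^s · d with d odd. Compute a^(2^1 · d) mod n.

1251

n − 1 = 1356 = 2^2 · 339, so s = 2 and d = 339.
x_0 = 746^339 mod 1357 = 273.
x_1 = 273^2 mod 1357 = 1251.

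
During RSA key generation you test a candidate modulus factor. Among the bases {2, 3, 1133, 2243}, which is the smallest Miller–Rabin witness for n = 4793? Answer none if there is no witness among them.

none

n − 1 = 4792 = 2^3 · 599, so s = 3 and d = 599.
Base 2: x_0 = 2^599 mod 4793 = 3313. x_0 is neither 1 nor 4792, so continue squaring. x_1 = 3313^2 mod 4793 = 4792. x_1 ≡ −1, so 2 is not a witness.
Base 3: x_0 = 3^599 mod 4793 = 3420. x_0 is neither 1 nor 4792, so continue squaring. x_1 = 3420^2 mod 4793 = 1480. x_2 = 1480^2 mod 4793 = 4792. x_2 ≡ −1, so 3 is not a witness.
Base 1133: x_0 = 1133^599 mod 4793 = 1373. x_0 is neither 1 nor 4792, so continue squaring. x_1 = 1373^2 mod 4793 = 1480. x_2 = 1480^2 mod 4793 = 4792. x_2 ≡ −1, so 1133 is not a witness.
Base 2243: x_0 = 2243^599 mod 4793 = 3420. x_0 is neither 1 nor 4792, so continue squaring. x_1 = 3420^2 mod 4793 = 1480. x_2 = 1480^2 mod 4793 = 4792. x_2 ≡ −1, so 2243 is not a witness.
No listed base is a witness for 4793.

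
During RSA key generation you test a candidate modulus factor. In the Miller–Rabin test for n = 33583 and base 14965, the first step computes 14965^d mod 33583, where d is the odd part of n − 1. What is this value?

n − 1 = 33582 = 2^1 · 16791, so s = 1 and d = 16791.
14965^16791 mod 33583 = 9762.

9762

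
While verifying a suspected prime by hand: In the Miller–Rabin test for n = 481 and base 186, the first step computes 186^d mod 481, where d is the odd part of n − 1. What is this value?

38

n − 1 = 480 = 2^5 · 15, so s = 5 and d = 15.
Repeated squaring mod 481: 186^1 ≡ 186, 186^2 ≡ 445, 186^4 ≡ 334, 186^8 ≡ 445.
15 = 8 + 4 + 2 + 1, so 186^15 ≡ 445·334·445·186 ≡ 38 (mod 481).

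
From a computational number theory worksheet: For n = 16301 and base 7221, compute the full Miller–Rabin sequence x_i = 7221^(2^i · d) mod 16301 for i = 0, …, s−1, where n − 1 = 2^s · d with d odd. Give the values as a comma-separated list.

n − 1 = 16300 = 2^2 · 4075, so s = 2 and d = 4075.
x_0 = 7221^4075 mod 16301 = 1.
x_1 = 1^2 mod 16301 = 1.

1, 1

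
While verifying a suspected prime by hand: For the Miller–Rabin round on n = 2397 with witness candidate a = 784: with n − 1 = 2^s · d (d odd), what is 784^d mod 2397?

n − 1 = 2396 = 2^2 · 599, so s = 2 and d = 599.
784^599 mod 2397 = 502.

502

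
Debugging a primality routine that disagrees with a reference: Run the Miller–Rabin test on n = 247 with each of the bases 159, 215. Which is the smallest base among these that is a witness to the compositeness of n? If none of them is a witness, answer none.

215

n − 1 = 246 = 2^1 · 123, so s = 1 and d = 123.
Base 159: x_0 = 159^123 mod 247 = 1. x_0 = 1, so 159 is not a witness.
Base 215: x_0 = 215^123 mod 247 = 239. x_0 ∉ {1, 246} and s = 1, so 215 is a Miller–Rabin witness and 247 is composite.
The smallest witness among the given bases is 215.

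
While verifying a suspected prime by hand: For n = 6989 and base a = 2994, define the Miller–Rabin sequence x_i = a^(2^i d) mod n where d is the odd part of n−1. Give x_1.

3313

n − 1 = 6988 = 2^2 · 1747, so s = 2 and d = 1747.
Repeated squaring mod 6989: 2994^1 ≡ 2994, 2994^2 ≡ 4138, 2994^4 ≡ 6983, 2994^8 ≡ 36, 2994^16 ≡ 1296, 2994^32 ≡ 2256, 2994^64 ≡ 1544, 2994^128 ≡ 687, 2994^256 ≡ 3706, 2994^512 ≡ 1051, 2994^1024 ≡ 339.
1747 = 1024 + 512 + 128 + 64 + 16 + 2 + 1, so 2994^1747 ≡ 339·1051·687·1544·1296·4138·2994 ≡ 2546 (mod 6989).
x_0 = 2546.
x_1 = 2546^2 mod 6989 = 3313.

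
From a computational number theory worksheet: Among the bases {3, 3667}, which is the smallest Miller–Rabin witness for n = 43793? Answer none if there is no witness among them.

n − 1 = 43792 = 2^4 · 2737, so s = 4 and d = 2737.
Base 3: x_0 = 3^2737 mod 43793 = 36490. x_0 is neither 1 nor 43792, so continue squaring. x_1 = 36490^2 mod 43793 = 37728. x_2 = 37728^2 mod 43793 = 41898. x_3 = 41898^2 mod 43793 = 43792. x_3 ≡ −1, so 3 is not a witness.
Base 3667: x_0 = 3667^2737 mod 43793 = 1895. x_0 is neither 1 nor 43792, so continue squaring. x_1 = 1895^2 mod 43793 = 43792. x_1 ≡ −1, so 3667 is not a witness.
No listed base is a witness for 43793.

none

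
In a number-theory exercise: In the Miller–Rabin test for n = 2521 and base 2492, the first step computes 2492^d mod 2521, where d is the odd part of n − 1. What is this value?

159

n − 1 = 2520 = 2^3 · 315, so s = 3 and d = 315.
Repeated squaring mod 2521: 2492^1 ≡ 2492, 2492^2 ≡ 841, 2492^4 ≡ 1401, 2492^8 ≡ 1463, 2492^16 ≡ 40, 2492^32 ≡ 1600, 2492^64 ≡ 1185, 2492^128 ≡ 28, 2492^256 ≡ 784.
315 = 256 + 32 + 16 + 8 + 2 + 1, so 2492^315 ≡ 784·1600·40·1463·841·2492 ≡ 159 (mod 2521).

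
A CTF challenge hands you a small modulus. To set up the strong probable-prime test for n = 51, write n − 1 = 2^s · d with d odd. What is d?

Halving: 50 → 25; 25 is odd.
So 50 = 2^1 · 25.

25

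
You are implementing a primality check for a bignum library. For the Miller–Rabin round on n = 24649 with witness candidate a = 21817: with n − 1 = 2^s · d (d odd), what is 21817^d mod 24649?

n − 1 = 24648 = 2^3 · 3081, so s = 3 and d = 3081.
21817^3081 mod 24649 = 19810.

19810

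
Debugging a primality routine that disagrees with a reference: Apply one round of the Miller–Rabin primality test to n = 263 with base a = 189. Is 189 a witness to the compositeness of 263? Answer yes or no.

n − 1 = 262 = 2^1 · 131, so s = 1 and d = 131.
x_0 = 189^131 mod 263 = 262.
x_0 = 262 ≡ −1, so 189 is not a witness.

no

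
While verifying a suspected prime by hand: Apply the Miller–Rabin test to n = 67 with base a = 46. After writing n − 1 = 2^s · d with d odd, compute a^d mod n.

n − 1 = 66 = 2^1 · 33, so s = 1 and d = 33.
Repeated squaring mod 67: 46^1 ≡ 46, 46^2 ≡ 39, 46^4 ≡ 47, 46^8 ≡ 65, 46^16 ≡ 4, 46^32 ≡ 16.
33 = 32 + 1, so 46^33 ≡ 16·46 ≡ 66 (mod 67).

66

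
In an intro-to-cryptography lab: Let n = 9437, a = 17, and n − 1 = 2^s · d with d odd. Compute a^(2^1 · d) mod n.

n − 1 = 9436 = 2^2 · 2359, so s = 2 and d = 2359.
Repeated squaring mod 9437: 17^1 ≡ 17, 17^2 ≡ 289, 17^4 ≡ 8025, 17^8 ≡ 2537, 17^16 ≡ 335, 17^32 ≡ 8418, 17^64 ≡ 291, 17^128 ≡ 9185, 17^256 ≡ 6882, 17^512 ≡ 7058, 17^1024 ≡ 6878, 17^2048 ≡ 8640.
2359 = 2048 + 256 + 32 + 16 + 4 + 2 + 1, so 17^2359 ≡ 8640·6882·8418·335·8025·289·17 ≡ 1 (mod 9437).
x_0 = 1.
x_1 = 1^2 mod 9437 = 1.

1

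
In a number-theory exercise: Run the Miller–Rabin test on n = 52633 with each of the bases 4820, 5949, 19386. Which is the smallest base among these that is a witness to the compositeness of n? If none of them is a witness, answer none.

n − 1 = 52632 = 2^3 · 6579, so s = 3 and d = 6579.
Base 4820: x_0 = 4820^6579 mod 52633 = 1. x_0 = 1, so 4820 is not a witness.
Base 5949: x_0 = 5949^6579 mod 52633 = 52632. x_0 = 52632 ≡ −1, so 5949 is not a witness.
Base 19386: x_0 = 19386^6579 mod 52633 = 52632. x_0 = 52632 ≡ −1, so 19386 is not a witness.
No listed base is a witness for 52633.

none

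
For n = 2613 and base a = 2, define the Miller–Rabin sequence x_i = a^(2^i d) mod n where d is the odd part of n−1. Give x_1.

322

n − 1 = 2612 = 2^2 · 653, so s = 2 and d = 653.
Repeated squaring mod 2613: 2^1 ≡ 2, 2^2 ≡ 4, 2^4 ≡ 16, 2^8 ≡ 256, 2^16 ≡ 211, 2^32 ≡ 100, 2^64 ≡ 2161, 2^128 ≡ 490, 2^256 ≡ 2317, 2^512 ≡ 1387.
653 = 512 + 128 + 8 + 4 + 1, so 2^653 ≡ 1387·490·256·16·2 ≡ 2021 (mod 2613).
x_0 = 2021.
x_1 = 2021^2 mod 2613 = 322.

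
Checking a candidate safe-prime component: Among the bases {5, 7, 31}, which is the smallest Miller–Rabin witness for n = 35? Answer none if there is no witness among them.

5

n − 1 = 34 = 2^1 · 17, so s = 1 and d = 17.
Base 5: x_0 = 5^17 mod 35 = 10. x_0 ∉ {1, 34} and s = 1, so 5 is a Miller–Rabin witness and 35 is composite.
Base 7: x_0 = 7^17 mod 35 = 7. x_0 ∉ {1, 34} and s = 1, so 7 is a Miller–Rabin witness and 35 is composite.
Base 31: x_0 = 31^17 mod 35 = 26. x_0 ∉ {1, 34} and s = 1, so 31 is a Miller–Rabin witness and 35 is composite.
The smallest witness among the given bases is 5.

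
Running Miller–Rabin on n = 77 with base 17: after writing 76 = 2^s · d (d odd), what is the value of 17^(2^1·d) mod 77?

37

n − 1 = 76 = 2^2 · 19, so s = 2 and d = 19.
x_0 = 17^19 mod 77 = 24.
x_1 = 24^2 mod 77 = 37.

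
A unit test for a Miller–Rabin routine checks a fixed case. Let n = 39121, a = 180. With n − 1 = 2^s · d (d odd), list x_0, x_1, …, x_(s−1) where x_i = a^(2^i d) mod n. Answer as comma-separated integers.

5996, 38938, 33489, 31414

n − 1 = 39120 = 2^4 · 2445, so s = 4 and d = 2445.
x_0 = 180^2445 mod 39121 = 5996.
x_1 = 5996^2 mod 39121 = 38938.
x_2 = 38938^2 mod 39121 = 33489.
x_3 = 33489^2 mod 39121 = 31414.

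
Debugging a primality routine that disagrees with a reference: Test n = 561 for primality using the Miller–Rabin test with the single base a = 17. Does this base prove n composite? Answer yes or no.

n − 1 = 560 = 2^4 · 35, so s = 4 and d = 35.
Repeated squaring mod 561: 17^1 ≡ 17, 17^2 ≡ 289, 17^4 ≡ 493, 17^8 ≡ 136, 17^16 ≡ 544, 17^32 ≡ 289.
35 = 32 + 2 + 1, so 17^35 ≡ 289·289·17 ≡ 527 (mod 561).
x_0 = 17^35 mod 561 = 527.
x_0 is neither 1 nor 560, so continue squaring.
x_1 = 527^2 mod 561 = 34.
x_2 = 34^2 mod 561 = 34.
x_3 = 34^2 mod 561 = 34.
Reached i = s−1 = 3 without hitting −1: 17 is a Miller–Rabin witness and 561 is composite.

yes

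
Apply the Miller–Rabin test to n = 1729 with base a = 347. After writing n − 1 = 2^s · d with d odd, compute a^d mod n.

1

n − 1 = 1728 = 2^6 · 27, so s = 6 and d = 27.
347^27 mod 1729 = 1.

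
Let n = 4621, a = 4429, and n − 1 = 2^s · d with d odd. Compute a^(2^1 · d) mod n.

n − 1 = 4620 = 2^2 · 1155, so s = 2 and d = 1155.
x_0 = 4429^1155 mod 4621 = 4620.
x_1 = 4620^2 mod 4621 = 1.

1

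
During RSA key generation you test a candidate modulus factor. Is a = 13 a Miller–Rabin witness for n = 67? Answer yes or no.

no

n − 1 = 66 = 2^1 · 33, so s = 1 and d = 33.
x_0 = 13^33 mod 67 = 66.
x_0 = 66 ≡ −1, so 13 is not a witness.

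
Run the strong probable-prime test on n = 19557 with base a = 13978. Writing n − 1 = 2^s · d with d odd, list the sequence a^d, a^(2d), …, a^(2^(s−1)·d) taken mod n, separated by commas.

n − 1 = 19556 = 2^2 · 4889, so s = 2 and d = 4889.
x_0 = 13978^4889 mod 19557 = 13978.
x_1 = 13978^2 mod 19557 = 10054.

13978, 10054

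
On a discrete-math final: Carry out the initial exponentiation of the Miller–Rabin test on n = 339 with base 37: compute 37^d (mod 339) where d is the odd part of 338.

n − 1 = 338 = 2^1 · 169, so s = 1 and d = 169.
Repeated squaring mod 339: 37^1 ≡ 37, 37^2 ≡ 13, 37^4 ≡ 169, 37^8 ≡ 85, 37^16 ≡ 106, 37^32 ≡ 49, 37^64 ≡ 28, 37^128 ≡ 106.
169 = 128 + 32 + 8 + 1, so 37^169 ≡ 106·49·85·37 ≡ 76 (mod 339).

76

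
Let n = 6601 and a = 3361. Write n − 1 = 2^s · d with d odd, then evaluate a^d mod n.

n − 1 = 6600 = 2^3 · 825, so s = 3 and d = 825.
3361^825 mod 6601 = 4509.

4509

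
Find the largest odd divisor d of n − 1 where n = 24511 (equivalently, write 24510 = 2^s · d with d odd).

Halving: 24510 → 12255; 12255 is odd.
So 24510 = 2^1 · 12255.

12255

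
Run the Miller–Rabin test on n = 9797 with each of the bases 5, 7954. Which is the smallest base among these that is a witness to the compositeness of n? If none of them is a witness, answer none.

5

n − 1 = 9796 = 2^2 · 2449, so s = 2 and d = 2449.
Base 5: x_0 = 5^2449 mod 9797 = 2808. x_0 is neither 1 nor 9796, so continue squaring. x_1 = 2808^2 mod 9797 = 8076. Reached i = s−1 = 1 without hitting −1: 5 is a Miller–Rabin witness and 9797 is composite.
Base 7954: x_0 = 7954^2449 mod 9797 = 9700. x_0 is neither 1 nor 9796, so continue squaring. x_1 = 9700^2 mod 9797 = 9409. Reached i = s−1 = 1 without hitting −1: 7954 is a Miller–Rabin witness and 9797 is composite.
The smallest witness among the given bases is 5.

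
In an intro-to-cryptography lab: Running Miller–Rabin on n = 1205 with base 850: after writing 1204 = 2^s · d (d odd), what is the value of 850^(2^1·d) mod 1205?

500

n − 1 = 1204 = 2^2 · 301, so s = 2 and d = 301.
x_0 = 850^301 mod 1205 = 1030.
x_1 = 1030^2 mod 1205 = 500.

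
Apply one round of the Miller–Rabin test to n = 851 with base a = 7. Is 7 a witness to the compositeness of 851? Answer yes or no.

yes

n − 1 = 850 = 2^1 · 425, so s = 1 and d = 425.
x_0 = 7^425 mod 851 = 419.
x_0 ∉ {1, 850} and s = 1, so 7 is a Miller–Rabin witness and 851 is composite.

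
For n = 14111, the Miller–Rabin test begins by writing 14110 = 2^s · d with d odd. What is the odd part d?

Halving: 14110 → 7055; 7055 is odd.
So 14110 = 2^1 · 7055.

7055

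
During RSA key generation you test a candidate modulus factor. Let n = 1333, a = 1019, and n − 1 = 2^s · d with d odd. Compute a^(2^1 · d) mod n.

n − 1 = 1332 = 2^2 · 333, so s = 2 and d = 333.
x_0 = 1019^333 mod 1333 = 1021.
x_1 = 1021^2 mod 1333 = 35.

35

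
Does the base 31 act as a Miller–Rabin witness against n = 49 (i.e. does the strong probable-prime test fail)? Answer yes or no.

n − 1 = 48 = 2^4 · 3, so s = 4 and d = 3.
x_0 = 31^3 mod 49 = 48.
x_0 = 48 ≡ −1, so 31 is not a witness.

no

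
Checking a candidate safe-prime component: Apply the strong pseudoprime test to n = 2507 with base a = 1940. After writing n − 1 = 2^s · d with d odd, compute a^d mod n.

n − 1 = 2506 = 2^1 · 1253, so s = 1 and d = 1253.
Repeated squaring mod 2507: 1940^1 ≡ 1940, 1940^2 ≡ 593, 1940^4 ≡ 669, 1940^8 ≡ 1315, 1940^16 ≡ 1902, 1940^32 ≡ 3, 1940^64 ≡ 9, 1940^128 ≡ 81, 1940^256 ≡ 1547, 1940^512 ≡ 1531, 1940^1024 ≡ 2423.
1253 = 1024 + 128 + 64 + 32 + 4 + 1, so 1940^1253 ≡ 2423·81·9·3·669·1940 ≡ 2418 (mod 2507).

2418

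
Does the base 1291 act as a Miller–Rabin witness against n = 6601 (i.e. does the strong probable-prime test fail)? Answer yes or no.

yes

n − 1 = 6600 = 2^3 · 825, so s = 3 and d = 825.
x_0 = 1291^825 mod 6601 = 3681.
x_0 is neither 1 nor 6600, so continue squaring.
x_1 = 3681^2 mod 6601 = 4509.
x_2 = 4509^2 mod 6601 = 1.
x_2 = 1 but x_1 ≠ ±1, a nontrivial square root of 1 — 1291 is a witness and 6601 is composite.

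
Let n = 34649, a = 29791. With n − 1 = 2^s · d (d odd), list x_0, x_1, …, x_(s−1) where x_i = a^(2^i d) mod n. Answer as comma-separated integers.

23982, 32222, 34648

n − 1 = 34648 = 2^3 · 4331, so s = 3 and d = 4331.
x_0 = 29791^4331 mod 34649 = 23982.
x_1 = 23982^2 mod 34649 = 32222.
x_2 = 32222^2 mod 34649 = 34648.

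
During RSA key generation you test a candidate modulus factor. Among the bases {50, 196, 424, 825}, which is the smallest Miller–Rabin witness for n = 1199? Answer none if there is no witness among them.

50

n − 1 = 1198 = 2^1 · 599, so s = 1 and d = 599.
Base 50: x_0 = 50^599 mod 1199 = 57. x_0 ∉ {1, 1198} and s = 1, so 50 is a Miller–Rabin witness and 1199 is composite.
Base 196: x_0 = 196^599 mod 1199 = 324. x_0 ∉ {1, 1198} and s = 1, so 196 is a Miller–Rabin witness and 1199 is composite.
Base 424: x_0 = 424^599 mod 1199 = 233. x_0 ∉ {1, 1198} and s = 1, so 424 is a Miller–Rabin witness and 1199 is composite.
Base 825: x_0 = 825^599 mod 1199 = 396. x_0 ∉ {1, 1198} and s = 1, so 825 is a Miller–Rabin witness and 1199 is composite.
The smallest witness among the given bases is 50.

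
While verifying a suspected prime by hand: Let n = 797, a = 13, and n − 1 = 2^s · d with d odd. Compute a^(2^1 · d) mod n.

n − 1 = 796 = 2^2 · 199, so s = 2 and d = 199.
x_0 = 13^199 mod 797 = 1.
x_1 = 1^2 mod 797 = 1.

1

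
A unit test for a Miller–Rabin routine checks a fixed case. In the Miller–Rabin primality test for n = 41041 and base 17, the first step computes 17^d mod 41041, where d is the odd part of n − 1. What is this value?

33032

n − 1 = 41040 = 2^4 · 2565, so s = 4 and d = 2565.
17^2565 mod 41041 = 33032.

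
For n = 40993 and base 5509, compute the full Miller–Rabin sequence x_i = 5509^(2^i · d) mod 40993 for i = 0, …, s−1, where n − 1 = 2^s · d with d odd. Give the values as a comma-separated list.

39089, 17832, 38516, 27572, 40992

n − 1 = 40992 = 2^5 · 1281, so s = 5 and d = 1281.
x_0 = 5509^1281 mod 40993 = 39089.
x_1 = 39089^2 mod 40993 = 17832.
x_2 = 17832^2 mod 40993 = 38516.
x_3 = 38516^2 mod 40993 = 27572.
x_4 = 27572^2 mod 40993 = 40992.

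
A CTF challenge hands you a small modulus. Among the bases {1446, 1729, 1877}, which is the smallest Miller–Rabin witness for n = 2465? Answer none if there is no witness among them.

1729

n − 1 = 2464 = 2^5 · 77, so s = 5 and d = 77.
Base 1446: x_0 = 1446^77 mod 2465 = 1. x_0 = 1, so 1446 is not a witness.
Base 1729: x_0 = 1729^77 mod 2465 = 99. x_0 is neither 1 nor 2464, so continue squaring. x_1 = 99^2 mod 2465 = 2406. x_2 = 2406^2 mod 2465 = 1016. x_3 = 1016^2 mod 2465 = 1886. x_4 = 1886^2 mod 2465 = 1. x_4 = 1 but x_3 ≠ ±1, a nontrivial square root of 1 — 1729 is a witness and 2465 is composite.
Base 1877: x_0 = 1877^77 mod 2465 = 1757. x_0 is neither 1 nor 2464, so continue squaring. x_1 = 1757^2 mod 2465 = 869. x_2 = 869^2 mod 2465 = 871. x_3 = 871^2 mod 2465 = 1886. x_4 = 1886^2 mod 2465 = 1. x_4 = 1 but x_3 ≠ ±1, a nontrivial square root of 1 — 1877 is a witness and 2465 is composite.
The smallest witness among the given bases is 1729.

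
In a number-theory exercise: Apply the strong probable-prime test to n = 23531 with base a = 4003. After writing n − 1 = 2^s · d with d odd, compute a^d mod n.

23530

n − 1 = 23530 = 2^1 · 11765, so s = 1 and d = 11765.
4003^11765 mod 23531 = 23530.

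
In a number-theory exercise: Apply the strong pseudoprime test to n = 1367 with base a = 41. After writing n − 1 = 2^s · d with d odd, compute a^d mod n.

n − 1 = 1366 = 2^1 · 683, so s = 1 and d = 683.
By repeated squaring, 41^683 ≡ 1366 (mod 1367).

1366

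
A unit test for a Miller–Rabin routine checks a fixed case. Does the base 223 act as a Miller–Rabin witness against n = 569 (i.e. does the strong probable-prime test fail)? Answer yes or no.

no

n − 1 = 568 = 2^3 · 71, so s = 3 and d = 71.
x_0 = 223^71 mod 569 = 76.
x_0 is neither 1 nor 568, so continue squaring.
x_1 = 76^2 mod 569 = 86.
x_2 = 86^2 mod 569 = 568.
x_2 ≡ −1, so 223 is not a witness.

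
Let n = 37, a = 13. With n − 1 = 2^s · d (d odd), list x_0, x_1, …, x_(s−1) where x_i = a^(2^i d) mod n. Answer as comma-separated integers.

n − 1 = 36 = 2^2 · 9, so s = 2 and d = 9.
x_0 = 13^9 mod 37 = 6.
x_1 = 6^2 mod 37 = 36.

6, 36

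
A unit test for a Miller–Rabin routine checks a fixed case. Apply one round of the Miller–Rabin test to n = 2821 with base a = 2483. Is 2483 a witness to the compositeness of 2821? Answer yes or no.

n − 1 = 2820 = 2^2 · 705, so s = 2 and d = 705.
x_0 = 2483^705 mod 2821 = 650.
x_0 is neither 1 nor 2820, so continue squaring.
x_1 = 650^2 mod 2821 = 2171.
Reached i = s−1 = 1 without hitting −1: 2483 is a Miller–Rabin witness and 2821 is composite.

yes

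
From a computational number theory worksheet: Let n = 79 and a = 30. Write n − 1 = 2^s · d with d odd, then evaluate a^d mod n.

n − 1 = 78 = 2^1 · 39, so s = 1 and d = 39.
Repeated squaring mod 79: 30^1 ≡ 30, 30^2 ≡ 31, 30^4 ≡ 13, 30^8 ≡ 11, 30^16 ≡ 42, 30^32 ≡ 26.
39 = 32 + 4 + 2 + 1, so 30^39 ≡ 26·13·31·30 ≡ 78 (mod 79).

78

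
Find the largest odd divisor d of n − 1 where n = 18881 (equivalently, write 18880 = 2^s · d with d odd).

295

Halving: 18880 → 9440 → 4720 → 2360 → 1180 → 590 → 295; 295 is odd.
So 18880 = 2^6 · 295.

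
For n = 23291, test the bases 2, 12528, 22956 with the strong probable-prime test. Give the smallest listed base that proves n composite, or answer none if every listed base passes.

n − 1 = 23290 = 2^1 · 11645, so s = 1 and d = 11645.
Base 2: x_0 = 2^11645 mod 23291 = 23290. x_0 = 23290 ≡ −1, so 2 is not a witness.
Base 12528: x_0 = 12528^11645 mod 23291 = 1. x_0 = 1, so 12528 is not a witness.
Base 22956: x_0 = 22956^11645 mod 23291 = 23290. x_0 = 23290 ≡ −1, so 22956 is not a witness.
No listed base is a witness for 23291.

none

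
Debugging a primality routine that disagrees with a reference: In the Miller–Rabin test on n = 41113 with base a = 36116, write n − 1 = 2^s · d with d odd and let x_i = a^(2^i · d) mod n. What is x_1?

n − 1 = 41112 = 2^3 · 5139, so s = 3 and d = 5139.
x_0 = 36116^5139 mod 41113 = 39143.
x_1 = 39143^2 mod 41113 = 16278.

16278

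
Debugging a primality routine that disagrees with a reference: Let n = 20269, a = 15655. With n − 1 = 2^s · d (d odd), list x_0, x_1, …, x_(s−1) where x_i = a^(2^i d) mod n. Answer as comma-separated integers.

n − 1 = 20268 = 2^2 · 5067, so s = 2 and d = 5067.
x_0 = 15655^5067 mod 20269 = 1.
x_1 = 1^2 mod 20269 = 1.

1, 1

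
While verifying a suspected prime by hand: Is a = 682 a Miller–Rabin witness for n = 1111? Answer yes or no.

yes

n − 1 = 1110 = 2^1 · 555, so s = 1 and d = 555.
x_0 = 682^555 mod 1111 = 671.
x_0 ∉ {1, 1110} and s = 1, so 682 is a Miller–Rabin witness and 1111 is composite.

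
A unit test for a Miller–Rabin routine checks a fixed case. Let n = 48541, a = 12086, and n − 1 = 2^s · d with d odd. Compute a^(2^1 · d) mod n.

n − 1 = 48540 = 2^2 · 12135, so s = 2 and d = 12135.
Repeated squaring mod 48541: 12086^1 ≡ 12086, 12086^2 ≡ 11527, 12086^4 ≡ 15012, 12086^8 ≡ 32822, 12086^16 ≡ 13271, 12086^32 ≡ 12693, 12086^64 ≡ 4670, 12086^128 ≡ 13991, 12086^256 ≡ 30769, 12086^512 ≡ 36238, 12086^1024 ≡ 12971, 12086^2048 ≡ 3735, 12086^4096 ≡ 18958, 12086^8192 ≡ 8200.
12135 = 8192 + 2048 + 1024 + 512 + 256 + 64 + 32 + 4 + 2 + 1, so 12086^12135 ≡ 8200·3735·12971·36238·30769·4670·12693·15012·11527·12086 ≡ 7648 (mod 48541).
x_0 = 7648.
x_1 = 7648^2 mod 48541 = 48540.

48540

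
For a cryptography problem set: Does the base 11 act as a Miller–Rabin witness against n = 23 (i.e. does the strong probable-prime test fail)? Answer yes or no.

no

n − 1 = 22 = 2^1 · 11, so s = 1 and d = 11.
x_0 = 11^11 mod 23 = 22.
x_0 = 22 ≡ −1, so 11 is not a witness.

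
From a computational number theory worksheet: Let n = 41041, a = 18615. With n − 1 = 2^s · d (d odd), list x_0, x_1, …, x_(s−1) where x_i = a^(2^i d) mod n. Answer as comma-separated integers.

3158, 1, 1, 1

n − 1 = 41040 = 2^4 · 2565, so s = 4 and d = 2565.
x_0 = 18615^2565 mod 41041 = 3158.
x_1 = 3158^2 mod 41041 = 1.
x_2 = 1^2 mod 41041 = 1.
x_3 = 1^2 mod 41041 = 1.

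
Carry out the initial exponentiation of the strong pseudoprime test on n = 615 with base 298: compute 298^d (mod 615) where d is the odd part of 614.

n − 1 = 614 = 2^1 · 307, so s = 1 and d = 307.
Repeated squaring mod 615: 298^1 ≡ 298, 298^2 ≡ 244, 298^4 ≡ 496, 298^8 ≡ 16, 298^16 ≡ 256, 298^32 ≡ 346, 298^64 ≡ 406, 298^128 ≡ 16, 298^256 ≡ 256.
307 = 256 + 32 + 16 + 2 + 1, so 298^307 ≡ 256·346·256·244·298 ≡ 457 (mod 615).

457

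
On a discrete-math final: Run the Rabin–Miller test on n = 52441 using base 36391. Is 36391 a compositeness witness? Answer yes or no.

n − 1 = 52440 = 2^3 · 6555, so s = 3 and d = 6555.
By repeated squaring, 36391^6555 ≡ 33204 (mod 52441).
x_0 = 36391^6555 mod 52441 = 33204.
x_0 is neither 1 nor 52440, so continue squaring.
x_1 = 33204^2 mod 52441 = 38473.
x_2 = 38473^2 mod 52441 = 24504.
Reached i = s−1 = 2 without hitting −1: 36391 is a Miller–Rabin witness and 52441 is composite.

yes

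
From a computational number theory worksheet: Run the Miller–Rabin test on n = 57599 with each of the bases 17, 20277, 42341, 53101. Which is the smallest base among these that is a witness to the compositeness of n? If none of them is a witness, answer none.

17

n − 1 = 57598 = 2^1 · 28799, so s = 1 and d = 28799.
Base 17: x_0 = 17^28799 mod 57599 = 12206. x_0 ∉ {1, 57598} and s = 1, so 17 is a Miller–Rabin witness and 57599 is composite.
Base 20277: x_0 = 20277^28799 mod 57599 = 32944. x_0 ∉ {1, 57598} and s = 1, so 20277 is a Miller–Rabin witness and 57599 is composite.
Base 42341: x_0 = 42341^28799 mod 57599 = 38756. x_0 ∉ {1, 57598} and s = 1, so 42341 is a Miller–Rabin witness and 57599 is composite.
Base 53101: x_0 = 53101^28799 mod 57599 = 19402. x_0 ∉ {1, 57598} and s = 1, so 53101 is a Miller–Rabin witness and 57599 is composite.
The smallest witness among the given bases is 17.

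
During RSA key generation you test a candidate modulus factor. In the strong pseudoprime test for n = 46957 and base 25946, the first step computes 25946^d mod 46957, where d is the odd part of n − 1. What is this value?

46956

n − 1 = 46956 = 2^2 · 11739, so s = 2 and d = 11739.
By repeated squaring, 25946^11739 ≡ 46956 (mod 46957).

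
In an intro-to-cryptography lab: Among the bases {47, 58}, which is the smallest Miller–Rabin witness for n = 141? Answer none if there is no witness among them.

n − 1 = 140 = 2^2 · 35, so s = 2 and d = 35.
Base 47: x_0 = 47^35 mod 141 = 47. x_0 is neither 1 nor 140, so continue squaring. x_1 = 47^2 mod 141 = 94. Reached i = s−1 = 1 without hitting −1: 47 is a Miller–Rabin witness and 141 is composite.
Base 58: x_0 = 58^35 mod 141 = 88. x_0 is neither 1 nor 140, so continue squaring. x_1 = 88^2 mod 141 = 130. Reached i = s−1 = 1 without hitting −1: 58 is a Miller–Rabin witness and 141 is composite.
The smallest witness among the given bases is 47.

47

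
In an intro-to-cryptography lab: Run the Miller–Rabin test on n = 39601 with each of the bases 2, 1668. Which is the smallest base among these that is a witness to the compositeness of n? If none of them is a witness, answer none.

2

n − 1 = 39600 = 2^4 · 2475, so s = 4 and d = 2475.
Base 2: x_0 = 2^2475 mod 39601 = 38806. x_0 is neither 1 nor 39600, so continue squaring. x_1 = 38806^2 mod 39601 = 38010. x_2 = 38010^2 mod 39601 = 36418. x_3 = 36418^2 mod 39601 = 33234. Reached i = s−1 = 3 without hitting −1: 2 is a Miller–Rabin witness and 39601 is composite.
Base 1668: x_0 = 1668^2475 mod 39601 = 7760. x_0 is neither 1 nor 39600, so continue squaring. x_1 = 7760^2 mod 39601 = 24080. x_2 = 24080^2 mod 39601 = 8558. x_3 = 8558^2 mod 39601 = 17115. Reached i = s−1 = 3 without hitting −1: 1668 is a Miller–Rabin witness and 39601 is composite.
The smallest witness among the given bases is 2.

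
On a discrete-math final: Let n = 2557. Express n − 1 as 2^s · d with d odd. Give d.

Halving: 2556 → 1278 → 639; 639 is odd.
So 2556 = 2^2 · 639.

639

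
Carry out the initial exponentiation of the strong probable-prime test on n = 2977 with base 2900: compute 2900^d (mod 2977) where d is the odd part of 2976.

1288

n − 1 = 2976 = 2^5 · 93, so s = 5 and d = 93.
2900^93 mod 2977 = 1288.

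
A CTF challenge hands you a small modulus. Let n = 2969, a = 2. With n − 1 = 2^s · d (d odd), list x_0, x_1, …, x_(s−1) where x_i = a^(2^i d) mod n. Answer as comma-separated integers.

1, 1, 1

n − 1 = 2968 = 2^3 · 371, so s = 3 and d = 371.
x_0 = 2^371 mod 2969 = 1.
x_1 = 1^2 mod 2969 = 1.
x_2 = 1^2 mod 2969 = 1.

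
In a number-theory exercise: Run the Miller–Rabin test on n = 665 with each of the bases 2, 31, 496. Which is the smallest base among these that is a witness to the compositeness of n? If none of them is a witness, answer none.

n − 1 = 664 = 2^3 · 83, so s = 3 and d = 83.
Base 2: x_0 = 2^83 mod 665 = 53. x_0 is neither 1 nor 664, so continue squaring. x_1 = 53^2 mod 665 = 149. x_2 = 149^2 mod 665 = 256. Reached i = s−1 = 2 without hitting −1: 2 is a Miller–Rabin witness and 665 is composite.
Base 31: x_0 = 31^83 mod 665 = 236. x_0 is neither 1 nor 664, so continue squaring. x_1 = 236^2 mod 665 = 501. x_2 = 501^2 mod 665 = 296. Reached i = s−1 = 2 without hitting −1: 31 is a Miller–Rabin witness and 665 is composite.
Base 496: x_0 = 496^83 mod 665 = 566. x_0 is neither 1 nor 664, so continue squaring. x_1 = 566^2 mod 665 = 491. x_2 = 491^2 mod 665 = 351. Reached i = s−1 = 2 without hitting −1: 496 is a Miller–Rabin witness and 665 is composite.
The smallest witness among the given bases is 2.

2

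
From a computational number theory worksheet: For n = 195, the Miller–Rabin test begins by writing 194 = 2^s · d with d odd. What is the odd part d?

97

Halving: 194 → 97; 97 is odd.
So 194 = 2^1 · 97.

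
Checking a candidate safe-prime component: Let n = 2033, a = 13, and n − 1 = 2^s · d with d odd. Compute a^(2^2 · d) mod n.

61

n − 1 = 2032 = 2^4 · 127, so s = 4 and d = 127.
Repeated squaring mod 2033: 13^1 ≡ 13, 13^2 ≡ 169, 13^4 ≡ 99, 13^8 ≡ 1669, 13^16 ≡ 351, 13^32 ≡ 1221, 13^64 ≡ 652.
127 = 64 + 32 + 16 + 8 + 4 + 2 + 1, so 13^127 ≡ 652·1221·351·1669·99·169·13 ≡ 1267 (mod 2033).
x_0 = 1267.
x_1 = 1267^2 mod 2033 = 1252.
x_2 = 1252^2 mod 2033 = 61.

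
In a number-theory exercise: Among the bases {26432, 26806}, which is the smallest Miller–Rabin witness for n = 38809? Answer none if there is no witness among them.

26806

n − 1 = 38808 = 2^3 · 4851, so s = 3 and d = 4851.
Base 26432: x_0 = 26432^4851 mod 38809 = 1. x_0 = 1, so 26432 is not a witness.
Base 26806: x_0 = 26806^4851 mod 38809 = 16337. x_0 is neither 1 nor 38808, so continue squaring. x_1 = 16337^2 mod 38809 = 8076. x_2 = 8076^2 mod 38809 = 22656. Reached i = s−1 = 2 without hitting −1: 26806 is a Miller–Rabin witness and 38809 is composite.
The smallest witness among the given bases is 26806.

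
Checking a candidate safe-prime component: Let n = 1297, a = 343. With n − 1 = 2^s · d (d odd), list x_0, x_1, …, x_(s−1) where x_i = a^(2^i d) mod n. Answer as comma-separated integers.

n − 1 = 1296 = 2^4 · 81, so s = 4 and d = 81.
x_0 = 343^81 mod 1297 = 216.
x_1 = 216^2 mod 1297 = 1261.
x_2 = 1261^2 mod 1297 = 1296.
x_3 = 1296^2 mod 1297 = 1.

216, 1261, 1296, 1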